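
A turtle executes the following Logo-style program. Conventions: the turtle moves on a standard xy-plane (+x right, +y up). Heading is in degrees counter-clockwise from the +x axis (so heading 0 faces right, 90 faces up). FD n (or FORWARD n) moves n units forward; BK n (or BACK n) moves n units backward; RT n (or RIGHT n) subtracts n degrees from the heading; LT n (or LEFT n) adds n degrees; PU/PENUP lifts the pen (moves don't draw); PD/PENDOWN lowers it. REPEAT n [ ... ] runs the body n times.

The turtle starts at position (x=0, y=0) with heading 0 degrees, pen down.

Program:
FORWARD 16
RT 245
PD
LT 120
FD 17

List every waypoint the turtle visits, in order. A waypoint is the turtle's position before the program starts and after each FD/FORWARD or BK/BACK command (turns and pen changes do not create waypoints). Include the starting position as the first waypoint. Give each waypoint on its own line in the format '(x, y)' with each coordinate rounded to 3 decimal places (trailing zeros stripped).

Answer: (0, 0)
(16, 0)
(6.249, -13.926)

Derivation:
Executing turtle program step by step:
Start: pos=(0,0), heading=0, pen down
FD 16: (0,0) -> (16,0) [heading=0, draw]
RT 245: heading 0 -> 115
PD: pen down
LT 120: heading 115 -> 235
FD 17: (16,0) -> (6.249,-13.926) [heading=235, draw]
Final: pos=(6.249,-13.926), heading=235, 2 segment(s) drawn
Waypoints (3 total):
(0, 0)
(16, 0)
(6.249, -13.926)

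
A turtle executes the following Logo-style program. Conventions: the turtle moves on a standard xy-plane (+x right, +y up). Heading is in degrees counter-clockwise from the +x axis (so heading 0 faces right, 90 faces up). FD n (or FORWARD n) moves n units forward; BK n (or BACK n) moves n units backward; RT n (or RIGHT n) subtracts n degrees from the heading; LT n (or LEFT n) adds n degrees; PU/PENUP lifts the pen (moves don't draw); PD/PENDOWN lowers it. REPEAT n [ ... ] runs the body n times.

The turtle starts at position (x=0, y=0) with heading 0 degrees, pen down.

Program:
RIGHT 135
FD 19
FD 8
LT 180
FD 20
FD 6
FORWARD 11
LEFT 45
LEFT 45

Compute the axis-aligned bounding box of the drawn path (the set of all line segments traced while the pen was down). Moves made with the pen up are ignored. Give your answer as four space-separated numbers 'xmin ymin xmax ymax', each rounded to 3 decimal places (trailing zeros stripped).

Answer: -19.092 -19.092 7.071 7.071

Derivation:
Executing turtle program step by step:
Start: pos=(0,0), heading=0, pen down
RT 135: heading 0 -> 225
FD 19: (0,0) -> (-13.435,-13.435) [heading=225, draw]
FD 8: (-13.435,-13.435) -> (-19.092,-19.092) [heading=225, draw]
LT 180: heading 225 -> 45
FD 20: (-19.092,-19.092) -> (-4.95,-4.95) [heading=45, draw]
FD 6: (-4.95,-4.95) -> (-0.707,-0.707) [heading=45, draw]
FD 11: (-0.707,-0.707) -> (7.071,7.071) [heading=45, draw]
LT 45: heading 45 -> 90
LT 45: heading 90 -> 135
Final: pos=(7.071,7.071), heading=135, 5 segment(s) drawn

Segment endpoints: x in {-19.092, -13.435, -4.95, -0.707, 0, 7.071}, y in {-19.092, -13.435, -4.95, -0.707, 0, 7.071}
xmin=-19.092, ymin=-19.092, xmax=7.071, ymax=7.071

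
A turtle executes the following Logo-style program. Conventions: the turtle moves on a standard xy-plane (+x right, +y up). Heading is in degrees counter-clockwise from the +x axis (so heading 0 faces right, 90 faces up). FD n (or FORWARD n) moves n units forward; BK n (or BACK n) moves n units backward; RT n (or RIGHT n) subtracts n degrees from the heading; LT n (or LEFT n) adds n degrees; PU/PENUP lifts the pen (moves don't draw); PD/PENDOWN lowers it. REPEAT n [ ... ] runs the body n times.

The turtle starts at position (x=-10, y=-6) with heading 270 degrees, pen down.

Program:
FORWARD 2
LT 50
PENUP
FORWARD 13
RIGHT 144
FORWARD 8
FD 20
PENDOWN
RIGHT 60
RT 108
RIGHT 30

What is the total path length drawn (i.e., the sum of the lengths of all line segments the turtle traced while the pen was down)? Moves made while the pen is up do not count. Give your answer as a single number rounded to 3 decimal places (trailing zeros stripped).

Executing turtle program step by step:
Start: pos=(-10,-6), heading=270, pen down
FD 2: (-10,-6) -> (-10,-8) [heading=270, draw]
LT 50: heading 270 -> 320
PU: pen up
FD 13: (-10,-8) -> (-0.041,-16.356) [heading=320, move]
RT 144: heading 320 -> 176
FD 8: (-0.041,-16.356) -> (-8.022,-15.798) [heading=176, move]
FD 20: (-8.022,-15.798) -> (-27.973,-14.403) [heading=176, move]
PD: pen down
RT 60: heading 176 -> 116
RT 108: heading 116 -> 8
RT 30: heading 8 -> 338
Final: pos=(-27.973,-14.403), heading=338, 1 segment(s) drawn

Segment lengths:
  seg 1: (-10,-6) -> (-10,-8), length = 2
Total = 2

Answer: 2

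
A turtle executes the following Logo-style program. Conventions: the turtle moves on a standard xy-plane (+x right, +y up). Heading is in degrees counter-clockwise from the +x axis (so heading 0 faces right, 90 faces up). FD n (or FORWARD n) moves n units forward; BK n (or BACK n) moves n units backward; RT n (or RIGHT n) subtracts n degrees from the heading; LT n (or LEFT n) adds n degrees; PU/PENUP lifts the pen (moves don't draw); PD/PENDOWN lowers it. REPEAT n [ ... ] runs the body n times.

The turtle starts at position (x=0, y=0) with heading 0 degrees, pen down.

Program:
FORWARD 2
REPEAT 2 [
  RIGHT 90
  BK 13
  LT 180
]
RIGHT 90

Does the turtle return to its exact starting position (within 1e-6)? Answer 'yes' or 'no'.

Executing turtle program step by step:
Start: pos=(0,0), heading=0, pen down
FD 2: (0,0) -> (2,0) [heading=0, draw]
REPEAT 2 [
  -- iteration 1/2 --
  RT 90: heading 0 -> 270
  BK 13: (2,0) -> (2,13) [heading=270, draw]
  LT 180: heading 270 -> 90
  -- iteration 2/2 --
  RT 90: heading 90 -> 0
  BK 13: (2,13) -> (-11,13) [heading=0, draw]
  LT 180: heading 0 -> 180
]
RT 90: heading 180 -> 90
Final: pos=(-11,13), heading=90, 3 segment(s) drawn

Start position: (0, 0)
Final position: (-11, 13)
Distance = 17.029; >= 1e-6 -> NOT closed

Answer: no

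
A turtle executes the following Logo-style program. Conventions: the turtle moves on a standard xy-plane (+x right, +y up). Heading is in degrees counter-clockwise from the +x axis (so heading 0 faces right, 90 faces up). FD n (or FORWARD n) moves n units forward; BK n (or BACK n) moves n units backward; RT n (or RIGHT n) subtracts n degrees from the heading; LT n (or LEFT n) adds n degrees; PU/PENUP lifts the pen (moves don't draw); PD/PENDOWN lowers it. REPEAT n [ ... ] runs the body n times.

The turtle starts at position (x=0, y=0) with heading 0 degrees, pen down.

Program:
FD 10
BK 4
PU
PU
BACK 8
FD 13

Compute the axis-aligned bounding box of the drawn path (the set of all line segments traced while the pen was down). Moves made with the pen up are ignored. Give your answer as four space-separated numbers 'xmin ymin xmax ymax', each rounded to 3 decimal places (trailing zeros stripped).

Executing turtle program step by step:
Start: pos=(0,0), heading=0, pen down
FD 10: (0,0) -> (10,0) [heading=0, draw]
BK 4: (10,0) -> (6,0) [heading=0, draw]
PU: pen up
PU: pen up
BK 8: (6,0) -> (-2,0) [heading=0, move]
FD 13: (-2,0) -> (11,0) [heading=0, move]
Final: pos=(11,0), heading=0, 2 segment(s) drawn

Segment endpoints: x in {0, 6, 10}, y in {0}
xmin=0, ymin=0, xmax=10, ymax=0

Answer: 0 0 10 0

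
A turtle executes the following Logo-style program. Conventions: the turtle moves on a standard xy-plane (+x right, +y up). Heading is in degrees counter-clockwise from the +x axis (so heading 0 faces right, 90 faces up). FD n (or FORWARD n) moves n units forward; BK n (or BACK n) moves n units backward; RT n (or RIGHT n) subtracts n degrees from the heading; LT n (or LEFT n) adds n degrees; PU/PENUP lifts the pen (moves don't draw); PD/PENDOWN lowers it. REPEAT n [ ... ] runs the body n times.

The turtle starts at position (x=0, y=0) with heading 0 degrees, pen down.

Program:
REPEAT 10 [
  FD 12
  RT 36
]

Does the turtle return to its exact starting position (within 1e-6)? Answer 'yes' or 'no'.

Executing turtle program step by step:
Start: pos=(0,0), heading=0, pen down
REPEAT 10 [
  -- iteration 1/10 --
  FD 12: (0,0) -> (12,0) [heading=0, draw]
  RT 36: heading 0 -> 324
  -- iteration 2/10 --
  FD 12: (12,0) -> (21.708,-7.053) [heading=324, draw]
  RT 36: heading 324 -> 288
  -- iteration 3/10 --
  FD 12: (21.708,-7.053) -> (25.416,-18.466) [heading=288, draw]
  RT 36: heading 288 -> 252
  -- iteration 4/10 --
  FD 12: (25.416,-18.466) -> (21.708,-29.879) [heading=252, draw]
  RT 36: heading 252 -> 216
  -- iteration 5/10 --
  FD 12: (21.708,-29.879) -> (12,-36.932) [heading=216, draw]
  RT 36: heading 216 -> 180
  -- iteration 6/10 --
  FD 12: (12,-36.932) -> (0,-36.932) [heading=180, draw]
  RT 36: heading 180 -> 144
  -- iteration 7/10 --
  FD 12: (0,-36.932) -> (-9.708,-29.879) [heading=144, draw]
  RT 36: heading 144 -> 108
  -- iteration 8/10 --
  FD 12: (-9.708,-29.879) -> (-13.416,-18.466) [heading=108, draw]
  RT 36: heading 108 -> 72
  -- iteration 9/10 --
  FD 12: (-13.416,-18.466) -> (-9.708,-7.053) [heading=72, draw]
  RT 36: heading 72 -> 36
  -- iteration 10/10 --
  FD 12: (-9.708,-7.053) -> (0,0) [heading=36, draw]
  RT 36: heading 36 -> 0
]
Final: pos=(0,0), heading=0, 10 segment(s) drawn

Start position: (0, 0)
Final position: (0, 0)
Distance = 0; < 1e-6 -> CLOSED

Answer: yes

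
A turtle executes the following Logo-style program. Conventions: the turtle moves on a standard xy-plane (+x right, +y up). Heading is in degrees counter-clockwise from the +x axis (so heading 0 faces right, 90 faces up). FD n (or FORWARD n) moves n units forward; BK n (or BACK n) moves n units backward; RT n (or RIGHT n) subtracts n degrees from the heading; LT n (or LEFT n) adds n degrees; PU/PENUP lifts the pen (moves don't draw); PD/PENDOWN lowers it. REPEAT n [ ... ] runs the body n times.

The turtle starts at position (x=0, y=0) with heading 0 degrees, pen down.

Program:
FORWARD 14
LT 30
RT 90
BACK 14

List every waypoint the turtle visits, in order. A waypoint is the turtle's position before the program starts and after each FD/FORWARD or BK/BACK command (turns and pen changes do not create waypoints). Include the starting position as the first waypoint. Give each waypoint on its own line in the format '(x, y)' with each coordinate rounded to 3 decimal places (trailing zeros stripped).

Executing turtle program step by step:
Start: pos=(0,0), heading=0, pen down
FD 14: (0,0) -> (14,0) [heading=0, draw]
LT 30: heading 0 -> 30
RT 90: heading 30 -> 300
BK 14: (14,0) -> (7,12.124) [heading=300, draw]
Final: pos=(7,12.124), heading=300, 2 segment(s) drawn
Waypoints (3 total):
(0, 0)
(14, 0)
(7, 12.124)

Answer: (0, 0)
(14, 0)
(7, 12.124)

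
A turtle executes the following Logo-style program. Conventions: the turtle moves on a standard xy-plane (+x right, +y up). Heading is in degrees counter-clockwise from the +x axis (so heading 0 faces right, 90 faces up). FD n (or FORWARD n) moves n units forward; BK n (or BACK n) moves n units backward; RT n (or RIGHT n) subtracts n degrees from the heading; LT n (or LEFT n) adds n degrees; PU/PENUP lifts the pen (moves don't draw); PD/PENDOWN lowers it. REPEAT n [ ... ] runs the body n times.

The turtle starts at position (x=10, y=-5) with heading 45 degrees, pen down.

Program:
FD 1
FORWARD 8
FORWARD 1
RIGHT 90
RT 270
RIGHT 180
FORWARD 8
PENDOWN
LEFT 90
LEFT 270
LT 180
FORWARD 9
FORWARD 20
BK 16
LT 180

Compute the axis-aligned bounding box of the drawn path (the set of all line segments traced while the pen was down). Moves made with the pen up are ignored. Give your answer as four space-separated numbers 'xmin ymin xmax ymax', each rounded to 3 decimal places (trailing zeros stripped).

Executing turtle program step by step:
Start: pos=(10,-5), heading=45, pen down
FD 1: (10,-5) -> (10.707,-4.293) [heading=45, draw]
FD 8: (10.707,-4.293) -> (16.364,1.364) [heading=45, draw]
FD 1: (16.364,1.364) -> (17.071,2.071) [heading=45, draw]
RT 90: heading 45 -> 315
RT 270: heading 315 -> 45
RT 180: heading 45 -> 225
FD 8: (17.071,2.071) -> (11.414,-3.586) [heading=225, draw]
PD: pen down
LT 90: heading 225 -> 315
LT 270: heading 315 -> 225
LT 180: heading 225 -> 45
FD 9: (11.414,-3.586) -> (17.778,2.778) [heading=45, draw]
FD 20: (17.778,2.778) -> (31.92,16.92) [heading=45, draw]
BK 16: (31.92,16.92) -> (20.607,5.607) [heading=45, draw]
LT 180: heading 45 -> 225
Final: pos=(20.607,5.607), heading=225, 7 segment(s) drawn

Segment endpoints: x in {10, 10.707, 11.414, 16.364, 17.071, 17.778, 20.607, 31.92}, y in {-5, -4.293, -3.586, 1.364, 2.071, 2.778, 5.607, 16.92}
xmin=10, ymin=-5, xmax=31.92, ymax=16.92

Answer: 10 -5 31.92 16.92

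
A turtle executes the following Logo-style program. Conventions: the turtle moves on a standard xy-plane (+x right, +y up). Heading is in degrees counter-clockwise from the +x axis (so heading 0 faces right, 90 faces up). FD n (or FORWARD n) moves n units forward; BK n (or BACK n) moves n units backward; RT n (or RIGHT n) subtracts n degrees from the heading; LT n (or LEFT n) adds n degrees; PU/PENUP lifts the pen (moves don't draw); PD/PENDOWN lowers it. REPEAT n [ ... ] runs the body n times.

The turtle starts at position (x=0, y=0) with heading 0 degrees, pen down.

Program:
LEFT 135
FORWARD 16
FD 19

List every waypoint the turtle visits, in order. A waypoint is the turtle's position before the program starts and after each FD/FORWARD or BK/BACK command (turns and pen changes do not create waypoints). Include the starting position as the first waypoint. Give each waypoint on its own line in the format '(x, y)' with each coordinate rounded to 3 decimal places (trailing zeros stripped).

Answer: (0, 0)
(-11.314, 11.314)
(-24.749, 24.749)

Derivation:
Executing turtle program step by step:
Start: pos=(0,0), heading=0, pen down
LT 135: heading 0 -> 135
FD 16: (0,0) -> (-11.314,11.314) [heading=135, draw]
FD 19: (-11.314,11.314) -> (-24.749,24.749) [heading=135, draw]
Final: pos=(-24.749,24.749), heading=135, 2 segment(s) drawn
Waypoints (3 total):
(0, 0)
(-11.314, 11.314)
(-24.749, 24.749)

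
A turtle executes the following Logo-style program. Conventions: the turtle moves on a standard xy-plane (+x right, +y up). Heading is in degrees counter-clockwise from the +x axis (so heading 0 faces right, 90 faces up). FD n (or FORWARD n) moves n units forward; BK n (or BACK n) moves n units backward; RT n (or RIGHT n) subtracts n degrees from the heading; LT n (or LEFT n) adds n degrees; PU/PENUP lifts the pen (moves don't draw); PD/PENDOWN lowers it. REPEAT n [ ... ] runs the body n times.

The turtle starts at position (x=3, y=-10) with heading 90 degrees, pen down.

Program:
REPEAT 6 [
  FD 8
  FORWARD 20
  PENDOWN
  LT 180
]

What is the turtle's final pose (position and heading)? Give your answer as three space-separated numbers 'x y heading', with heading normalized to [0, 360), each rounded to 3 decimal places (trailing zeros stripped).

Executing turtle program step by step:
Start: pos=(3,-10), heading=90, pen down
REPEAT 6 [
  -- iteration 1/6 --
  FD 8: (3,-10) -> (3,-2) [heading=90, draw]
  FD 20: (3,-2) -> (3,18) [heading=90, draw]
  PD: pen down
  LT 180: heading 90 -> 270
  -- iteration 2/6 --
  FD 8: (3,18) -> (3,10) [heading=270, draw]
  FD 20: (3,10) -> (3,-10) [heading=270, draw]
  PD: pen down
  LT 180: heading 270 -> 90
  -- iteration 3/6 --
  FD 8: (3,-10) -> (3,-2) [heading=90, draw]
  FD 20: (3,-2) -> (3,18) [heading=90, draw]
  PD: pen down
  LT 180: heading 90 -> 270
  -- iteration 4/6 --
  FD 8: (3,18) -> (3,10) [heading=270, draw]
  FD 20: (3,10) -> (3,-10) [heading=270, draw]
  PD: pen down
  LT 180: heading 270 -> 90
  -- iteration 5/6 --
  FD 8: (3,-10) -> (3,-2) [heading=90, draw]
  FD 20: (3,-2) -> (3,18) [heading=90, draw]
  PD: pen down
  LT 180: heading 90 -> 270
  -- iteration 6/6 --
  FD 8: (3,18) -> (3,10) [heading=270, draw]
  FD 20: (3,10) -> (3,-10) [heading=270, draw]
  PD: pen down
  LT 180: heading 270 -> 90
]
Final: pos=(3,-10), heading=90, 12 segment(s) drawn

Answer: 3 -10 90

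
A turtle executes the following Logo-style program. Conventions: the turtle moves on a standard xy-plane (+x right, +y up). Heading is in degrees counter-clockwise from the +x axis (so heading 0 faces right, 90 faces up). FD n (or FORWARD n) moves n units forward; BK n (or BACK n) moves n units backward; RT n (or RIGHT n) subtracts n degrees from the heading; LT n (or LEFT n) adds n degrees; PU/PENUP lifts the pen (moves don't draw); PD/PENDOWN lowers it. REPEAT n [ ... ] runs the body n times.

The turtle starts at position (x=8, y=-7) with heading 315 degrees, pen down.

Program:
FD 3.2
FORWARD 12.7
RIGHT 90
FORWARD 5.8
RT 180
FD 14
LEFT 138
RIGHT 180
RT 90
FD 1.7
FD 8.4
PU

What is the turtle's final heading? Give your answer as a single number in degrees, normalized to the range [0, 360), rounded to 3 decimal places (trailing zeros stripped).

Executing turtle program step by step:
Start: pos=(8,-7), heading=315, pen down
FD 3.2: (8,-7) -> (10.263,-9.263) [heading=315, draw]
FD 12.7: (10.263,-9.263) -> (19.243,-18.243) [heading=315, draw]
RT 90: heading 315 -> 225
FD 5.8: (19.243,-18.243) -> (15.142,-22.344) [heading=225, draw]
RT 180: heading 225 -> 45
FD 14: (15.142,-22.344) -> (25.041,-12.445) [heading=45, draw]
LT 138: heading 45 -> 183
RT 180: heading 183 -> 3
RT 90: heading 3 -> 273
FD 1.7: (25.041,-12.445) -> (25.13,-14.142) [heading=273, draw]
FD 8.4: (25.13,-14.142) -> (25.57,-22.531) [heading=273, draw]
PU: pen up
Final: pos=(25.57,-22.531), heading=273, 6 segment(s) drawn

Answer: 273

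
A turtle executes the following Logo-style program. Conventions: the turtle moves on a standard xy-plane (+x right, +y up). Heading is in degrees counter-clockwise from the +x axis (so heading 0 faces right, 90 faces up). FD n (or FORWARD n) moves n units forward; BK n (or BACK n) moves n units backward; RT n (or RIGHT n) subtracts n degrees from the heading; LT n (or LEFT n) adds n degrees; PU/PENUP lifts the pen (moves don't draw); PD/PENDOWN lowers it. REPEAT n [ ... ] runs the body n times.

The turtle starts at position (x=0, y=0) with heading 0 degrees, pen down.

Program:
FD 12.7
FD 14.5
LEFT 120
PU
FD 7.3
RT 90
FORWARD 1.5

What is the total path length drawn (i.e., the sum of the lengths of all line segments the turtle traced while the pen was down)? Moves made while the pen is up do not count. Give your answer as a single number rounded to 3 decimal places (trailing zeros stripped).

Executing turtle program step by step:
Start: pos=(0,0), heading=0, pen down
FD 12.7: (0,0) -> (12.7,0) [heading=0, draw]
FD 14.5: (12.7,0) -> (27.2,0) [heading=0, draw]
LT 120: heading 0 -> 120
PU: pen up
FD 7.3: (27.2,0) -> (23.55,6.322) [heading=120, move]
RT 90: heading 120 -> 30
FD 1.5: (23.55,6.322) -> (24.849,7.072) [heading=30, move]
Final: pos=(24.849,7.072), heading=30, 2 segment(s) drawn

Segment lengths:
  seg 1: (0,0) -> (12.7,0), length = 12.7
  seg 2: (12.7,0) -> (27.2,0), length = 14.5
Total = 27.2

Answer: 27.2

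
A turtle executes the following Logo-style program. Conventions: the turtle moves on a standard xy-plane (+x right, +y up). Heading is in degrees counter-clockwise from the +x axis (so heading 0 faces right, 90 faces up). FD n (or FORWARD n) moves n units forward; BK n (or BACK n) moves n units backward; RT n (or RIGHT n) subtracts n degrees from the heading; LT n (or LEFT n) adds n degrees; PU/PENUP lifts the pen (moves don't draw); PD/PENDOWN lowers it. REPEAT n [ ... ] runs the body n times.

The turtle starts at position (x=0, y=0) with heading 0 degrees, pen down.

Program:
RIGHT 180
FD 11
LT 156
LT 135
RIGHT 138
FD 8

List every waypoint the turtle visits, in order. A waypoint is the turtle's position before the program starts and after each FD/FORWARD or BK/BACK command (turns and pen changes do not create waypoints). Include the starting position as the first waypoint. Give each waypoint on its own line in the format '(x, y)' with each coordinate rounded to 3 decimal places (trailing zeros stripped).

Answer: (0, 0)
(-11, 0)
(-3.872, -3.632)

Derivation:
Executing turtle program step by step:
Start: pos=(0,0), heading=0, pen down
RT 180: heading 0 -> 180
FD 11: (0,0) -> (-11,0) [heading=180, draw]
LT 156: heading 180 -> 336
LT 135: heading 336 -> 111
RT 138: heading 111 -> 333
FD 8: (-11,0) -> (-3.872,-3.632) [heading=333, draw]
Final: pos=(-3.872,-3.632), heading=333, 2 segment(s) drawn
Waypoints (3 total):
(0, 0)
(-11, 0)
(-3.872, -3.632)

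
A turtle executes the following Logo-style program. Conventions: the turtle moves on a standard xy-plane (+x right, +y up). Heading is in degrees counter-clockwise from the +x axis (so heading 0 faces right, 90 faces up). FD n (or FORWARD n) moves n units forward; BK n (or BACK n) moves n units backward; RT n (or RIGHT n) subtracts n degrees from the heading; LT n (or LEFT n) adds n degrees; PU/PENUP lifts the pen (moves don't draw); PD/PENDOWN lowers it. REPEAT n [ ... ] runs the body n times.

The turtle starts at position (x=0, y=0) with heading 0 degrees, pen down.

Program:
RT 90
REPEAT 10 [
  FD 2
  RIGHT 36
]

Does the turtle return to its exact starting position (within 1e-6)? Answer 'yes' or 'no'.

Answer: yes

Derivation:
Executing turtle program step by step:
Start: pos=(0,0), heading=0, pen down
RT 90: heading 0 -> 270
REPEAT 10 [
  -- iteration 1/10 --
  FD 2: (0,0) -> (0,-2) [heading=270, draw]
  RT 36: heading 270 -> 234
  -- iteration 2/10 --
  FD 2: (0,-2) -> (-1.176,-3.618) [heading=234, draw]
  RT 36: heading 234 -> 198
  -- iteration 3/10 --
  FD 2: (-1.176,-3.618) -> (-3.078,-4.236) [heading=198, draw]
  RT 36: heading 198 -> 162
  -- iteration 4/10 --
  FD 2: (-3.078,-4.236) -> (-4.98,-3.618) [heading=162, draw]
  RT 36: heading 162 -> 126
  -- iteration 5/10 --
  FD 2: (-4.98,-3.618) -> (-6.155,-2) [heading=126, draw]
  RT 36: heading 126 -> 90
  -- iteration 6/10 --
  FD 2: (-6.155,-2) -> (-6.155,0) [heading=90, draw]
  RT 36: heading 90 -> 54
  -- iteration 7/10 --
  FD 2: (-6.155,0) -> (-4.98,1.618) [heading=54, draw]
  RT 36: heading 54 -> 18
  -- iteration 8/10 --
  FD 2: (-4.98,1.618) -> (-3.078,2.236) [heading=18, draw]
  RT 36: heading 18 -> 342
  -- iteration 9/10 --
  FD 2: (-3.078,2.236) -> (-1.176,1.618) [heading=342, draw]
  RT 36: heading 342 -> 306
  -- iteration 10/10 --
  FD 2: (-1.176,1.618) -> (0,0) [heading=306, draw]
  RT 36: heading 306 -> 270
]
Final: pos=(0,0), heading=270, 10 segment(s) drawn

Start position: (0, 0)
Final position: (0, 0)
Distance = 0; < 1e-6 -> CLOSED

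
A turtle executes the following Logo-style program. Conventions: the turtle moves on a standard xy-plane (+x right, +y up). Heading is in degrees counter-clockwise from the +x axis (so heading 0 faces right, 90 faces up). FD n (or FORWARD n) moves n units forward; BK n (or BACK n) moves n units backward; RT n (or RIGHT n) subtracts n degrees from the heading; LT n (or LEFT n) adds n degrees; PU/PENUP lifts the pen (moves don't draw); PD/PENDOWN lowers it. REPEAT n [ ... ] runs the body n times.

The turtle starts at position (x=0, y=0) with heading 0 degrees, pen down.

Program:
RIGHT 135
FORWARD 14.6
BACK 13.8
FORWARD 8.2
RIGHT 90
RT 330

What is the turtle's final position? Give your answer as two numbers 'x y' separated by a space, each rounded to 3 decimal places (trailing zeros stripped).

Executing turtle program step by step:
Start: pos=(0,0), heading=0, pen down
RT 135: heading 0 -> 225
FD 14.6: (0,0) -> (-10.324,-10.324) [heading=225, draw]
BK 13.8: (-10.324,-10.324) -> (-0.566,-0.566) [heading=225, draw]
FD 8.2: (-0.566,-0.566) -> (-6.364,-6.364) [heading=225, draw]
RT 90: heading 225 -> 135
RT 330: heading 135 -> 165
Final: pos=(-6.364,-6.364), heading=165, 3 segment(s) drawn

Answer: -6.364 -6.364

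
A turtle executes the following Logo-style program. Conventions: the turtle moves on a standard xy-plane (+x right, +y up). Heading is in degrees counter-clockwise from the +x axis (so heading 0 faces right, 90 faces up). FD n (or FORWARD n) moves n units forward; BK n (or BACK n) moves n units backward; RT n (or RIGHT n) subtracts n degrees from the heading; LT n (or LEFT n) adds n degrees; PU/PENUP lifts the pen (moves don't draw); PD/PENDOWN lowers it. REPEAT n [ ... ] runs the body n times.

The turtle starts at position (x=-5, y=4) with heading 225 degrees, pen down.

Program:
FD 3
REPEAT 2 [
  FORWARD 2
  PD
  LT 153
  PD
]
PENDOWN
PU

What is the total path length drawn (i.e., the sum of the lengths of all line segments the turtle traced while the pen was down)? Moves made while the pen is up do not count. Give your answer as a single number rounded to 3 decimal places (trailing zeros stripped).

Answer: 7

Derivation:
Executing turtle program step by step:
Start: pos=(-5,4), heading=225, pen down
FD 3: (-5,4) -> (-7.121,1.879) [heading=225, draw]
REPEAT 2 [
  -- iteration 1/2 --
  FD 2: (-7.121,1.879) -> (-8.536,0.464) [heading=225, draw]
  PD: pen down
  LT 153: heading 225 -> 18
  PD: pen down
  -- iteration 2/2 --
  FD 2: (-8.536,0.464) -> (-6.633,1.083) [heading=18, draw]
  PD: pen down
  LT 153: heading 18 -> 171
  PD: pen down
]
PD: pen down
PU: pen up
Final: pos=(-6.633,1.083), heading=171, 3 segment(s) drawn

Segment lengths:
  seg 1: (-5,4) -> (-7.121,1.879), length = 3
  seg 2: (-7.121,1.879) -> (-8.536,0.464), length = 2
  seg 3: (-8.536,0.464) -> (-6.633,1.083), length = 2
Total = 7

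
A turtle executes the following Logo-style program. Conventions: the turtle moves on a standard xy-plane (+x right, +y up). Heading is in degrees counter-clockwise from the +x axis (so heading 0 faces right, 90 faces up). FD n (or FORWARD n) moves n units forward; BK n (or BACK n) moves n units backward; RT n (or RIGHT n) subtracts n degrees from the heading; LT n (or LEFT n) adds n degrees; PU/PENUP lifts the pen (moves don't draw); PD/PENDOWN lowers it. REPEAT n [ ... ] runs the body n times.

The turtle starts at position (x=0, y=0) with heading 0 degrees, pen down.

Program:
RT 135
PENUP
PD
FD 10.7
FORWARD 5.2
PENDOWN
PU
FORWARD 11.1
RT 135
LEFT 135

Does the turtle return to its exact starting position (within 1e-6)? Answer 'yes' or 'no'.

Executing turtle program step by step:
Start: pos=(0,0), heading=0, pen down
RT 135: heading 0 -> 225
PU: pen up
PD: pen down
FD 10.7: (0,0) -> (-7.566,-7.566) [heading=225, draw]
FD 5.2: (-7.566,-7.566) -> (-11.243,-11.243) [heading=225, draw]
PD: pen down
PU: pen up
FD 11.1: (-11.243,-11.243) -> (-19.092,-19.092) [heading=225, move]
RT 135: heading 225 -> 90
LT 135: heading 90 -> 225
Final: pos=(-19.092,-19.092), heading=225, 2 segment(s) drawn

Start position: (0, 0)
Final position: (-19.092, -19.092)
Distance = 27; >= 1e-6 -> NOT closed

Answer: no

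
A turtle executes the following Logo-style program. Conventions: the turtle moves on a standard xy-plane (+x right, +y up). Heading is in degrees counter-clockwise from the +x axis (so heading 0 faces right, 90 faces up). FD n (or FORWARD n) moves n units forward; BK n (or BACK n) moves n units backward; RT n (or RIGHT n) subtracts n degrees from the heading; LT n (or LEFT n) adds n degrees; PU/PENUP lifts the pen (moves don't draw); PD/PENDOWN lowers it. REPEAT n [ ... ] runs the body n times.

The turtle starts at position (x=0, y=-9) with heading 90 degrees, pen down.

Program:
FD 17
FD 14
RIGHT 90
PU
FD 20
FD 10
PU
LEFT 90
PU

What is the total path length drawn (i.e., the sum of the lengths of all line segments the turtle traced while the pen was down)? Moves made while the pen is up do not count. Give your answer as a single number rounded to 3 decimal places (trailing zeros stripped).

Answer: 31

Derivation:
Executing turtle program step by step:
Start: pos=(0,-9), heading=90, pen down
FD 17: (0,-9) -> (0,8) [heading=90, draw]
FD 14: (0,8) -> (0,22) [heading=90, draw]
RT 90: heading 90 -> 0
PU: pen up
FD 20: (0,22) -> (20,22) [heading=0, move]
FD 10: (20,22) -> (30,22) [heading=0, move]
PU: pen up
LT 90: heading 0 -> 90
PU: pen up
Final: pos=(30,22), heading=90, 2 segment(s) drawn

Segment lengths:
  seg 1: (0,-9) -> (0,8), length = 17
  seg 2: (0,8) -> (0,22), length = 14
Total = 31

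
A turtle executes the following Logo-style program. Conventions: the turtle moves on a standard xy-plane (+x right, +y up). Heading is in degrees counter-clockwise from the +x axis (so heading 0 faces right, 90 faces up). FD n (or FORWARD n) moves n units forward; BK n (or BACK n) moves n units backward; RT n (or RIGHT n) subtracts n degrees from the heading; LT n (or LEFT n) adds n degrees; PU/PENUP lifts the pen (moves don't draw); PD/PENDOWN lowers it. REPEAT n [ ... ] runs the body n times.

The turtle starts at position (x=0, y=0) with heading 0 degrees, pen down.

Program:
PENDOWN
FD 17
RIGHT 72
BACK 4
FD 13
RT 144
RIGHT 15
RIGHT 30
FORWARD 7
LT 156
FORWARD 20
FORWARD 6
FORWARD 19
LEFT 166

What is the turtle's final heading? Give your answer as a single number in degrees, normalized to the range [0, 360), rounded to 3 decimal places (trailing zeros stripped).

Executing turtle program step by step:
Start: pos=(0,0), heading=0, pen down
PD: pen down
FD 17: (0,0) -> (17,0) [heading=0, draw]
RT 72: heading 0 -> 288
BK 4: (17,0) -> (15.764,3.804) [heading=288, draw]
FD 13: (15.764,3.804) -> (19.781,-8.56) [heading=288, draw]
RT 144: heading 288 -> 144
RT 15: heading 144 -> 129
RT 30: heading 129 -> 99
FD 7: (19.781,-8.56) -> (18.686,-1.646) [heading=99, draw]
LT 156: heading 99 -> 255
FD 20: (18.686,-1.646) -> (13.51,-20.964) [heading=255, draw]
FD 6: (13.51,-20.964) -> (11.957,-26.76) [heading=255, draw]
FD 19: (11.957,-26.76) -> (7.039,-45.112) [heading=255, draw]
LT 166: heading 255 -> 61
Final: pos=(7.039,-45.112), heading=61, 7 segment(s) drawn

Answer: 61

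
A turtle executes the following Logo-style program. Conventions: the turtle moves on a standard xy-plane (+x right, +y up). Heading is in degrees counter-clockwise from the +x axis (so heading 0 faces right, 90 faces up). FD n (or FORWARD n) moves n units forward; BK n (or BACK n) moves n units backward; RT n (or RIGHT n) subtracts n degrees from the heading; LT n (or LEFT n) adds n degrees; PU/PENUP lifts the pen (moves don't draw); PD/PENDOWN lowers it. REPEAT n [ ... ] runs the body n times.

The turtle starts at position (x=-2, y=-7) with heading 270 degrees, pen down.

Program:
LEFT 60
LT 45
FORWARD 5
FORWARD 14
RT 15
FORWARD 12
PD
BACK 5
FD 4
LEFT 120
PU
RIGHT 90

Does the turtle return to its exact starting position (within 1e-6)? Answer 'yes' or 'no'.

Answer: no

Derivation:
Executing turtle program step by step:
Start: pos=(-2,-7), heading=270, pen down
LT 60: heading 270 -> 330
LT 45: heading 330 -> 15
FD 5: (-2,-7) -> (2.83,-5.706) [heading=15, draw]
FD 14: (2.83,-5.706) -> (16.353,-2.082) [heading=15, draw]
RT 15: heading 15 -> 0
FD 12: (16.353,-2.082) -> (28.353,-2.082) [heading=0, draw]
PD: pen down
BK 5: (28.353,-2.082) -> (23.353,-2.082) [heading=0, draw]
FD 4: (23.353,-2.082) -> (27.353,-2.082) [heading=0, draw]
LT 120: heading 0 -> 120
PU: pen up
RT 90: heading 120 -> 30
Final: pos=(27.353,-2.082), heading=30, 5 segment(s) drawn

Start position: (-2, -7)
Final position: (27.353, -2.082)
Distance = 29.762; >= 1e-6 -> NOT closed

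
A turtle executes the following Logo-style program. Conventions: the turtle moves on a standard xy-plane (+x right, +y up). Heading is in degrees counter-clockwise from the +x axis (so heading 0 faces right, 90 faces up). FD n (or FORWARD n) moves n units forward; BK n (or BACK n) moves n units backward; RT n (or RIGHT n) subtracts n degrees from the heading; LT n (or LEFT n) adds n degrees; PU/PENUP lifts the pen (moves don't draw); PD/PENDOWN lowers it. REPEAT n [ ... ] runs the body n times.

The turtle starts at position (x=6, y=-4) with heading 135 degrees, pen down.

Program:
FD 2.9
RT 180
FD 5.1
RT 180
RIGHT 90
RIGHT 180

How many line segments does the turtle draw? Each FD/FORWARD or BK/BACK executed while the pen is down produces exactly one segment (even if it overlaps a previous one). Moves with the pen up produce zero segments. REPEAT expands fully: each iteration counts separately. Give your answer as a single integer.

Executing turtle program step by step:
Start: pos=(6,-4), heading=135, pen down
FD 2.9: (6,-4) -> (3.949,-1.949) [heading=135, draw]
RT 180: heading 135 -> 315
FD 5.1: (3.949,-1.949) -> (7.556,-5.556) [heading=315, draw]
RT 180: heading 315 -> 135
RT 90: heading 135 -> 45
RT 180: heading 45 -> 225
Final: pos=(7.556,-5.556), heading=225, 2 segment(s) drawn
Segments drawn: 2

Answer: 2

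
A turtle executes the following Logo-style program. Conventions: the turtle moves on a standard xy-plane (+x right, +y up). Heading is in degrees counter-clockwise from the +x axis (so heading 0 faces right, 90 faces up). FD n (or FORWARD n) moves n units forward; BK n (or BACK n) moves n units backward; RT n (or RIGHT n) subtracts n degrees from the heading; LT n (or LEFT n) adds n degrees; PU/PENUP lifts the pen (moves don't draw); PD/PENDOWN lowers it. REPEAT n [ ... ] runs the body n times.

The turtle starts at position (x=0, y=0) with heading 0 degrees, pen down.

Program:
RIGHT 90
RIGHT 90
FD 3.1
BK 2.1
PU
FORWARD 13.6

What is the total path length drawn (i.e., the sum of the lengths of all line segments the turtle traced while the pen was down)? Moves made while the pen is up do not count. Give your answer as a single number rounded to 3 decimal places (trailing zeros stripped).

Executing turtle program step by step:
Start: pos=(0,0), heading=0, pen down
RT 90: heading 0 -> 270
RT 90: heading 270 -> 180
FD 3.1: (0,0) -> (-3.1,0) [heading=180, draw]
BK 2.1: (-3.1,0) -> (-1,0) [heading=180, draw]
PU: pen up
FD 13.6: (-1,0) -> (-14.6,0) [heading=180, move]
Final: pos=(-14.6,0), heading=180, 2 segment(s) drawn

Segment lengths:
  seg 1: (0,0) -> (-3.1,0), length = 3.1
  seg 2: (-3.1,0) -> (-1,0), length = 2.1
Total = 5.2

Answer: 5.2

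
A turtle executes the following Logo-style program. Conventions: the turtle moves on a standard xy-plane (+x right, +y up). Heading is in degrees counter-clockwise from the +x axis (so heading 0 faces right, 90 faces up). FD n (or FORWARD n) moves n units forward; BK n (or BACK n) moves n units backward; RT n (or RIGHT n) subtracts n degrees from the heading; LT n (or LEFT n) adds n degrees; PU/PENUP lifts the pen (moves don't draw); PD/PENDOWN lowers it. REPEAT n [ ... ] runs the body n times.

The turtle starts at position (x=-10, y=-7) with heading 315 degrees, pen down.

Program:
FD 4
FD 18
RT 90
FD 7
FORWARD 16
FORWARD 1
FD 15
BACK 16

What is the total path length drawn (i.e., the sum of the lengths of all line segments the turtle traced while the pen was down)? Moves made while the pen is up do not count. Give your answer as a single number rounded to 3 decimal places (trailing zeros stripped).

Answer: 77

Derivation:
Executing turtle program step by step:
Start: pos=(-10,-7), heading=315, pen down
FD 4: (-10,-7) -> (-7.172,-9.828) [heading=315, draw]
FD 18: (-7.172,-9.828) -> (5.556,-22.556) [heading=315, draw]
RT 90: heading 315 -> 225
FD 7: (5.556,-22.556) -> (0.607,-27.506) [heading=225, draw]
FD 16: (0.607,-27.506) -> (-10.707,-38.82) [heading=225, draw]
FD 1: (-10.707,-38.82) -> (-11.414,-39.527) [heading=225, draw]
FD 15: (-11.414,-39.527) -> (-22.021,-50.134) [heading=225, draw]
BK 16: (-22.021,-50.134) -> (-10.707,-38.82) [heading=225, draw]
Final: pos=(-10.707,-38.82), heading=225, 7 segment(s) drawn

Segment lengths:
  seg 1: (-10,-7) -> (-7.172,-9.828), length = 4
  seg 2: (-7.172,-9.828) -> (5.556,-22.556), length = 18
  seg 3: (5.556,-22.556) -> (0.607,-27.506), length = 7
  seg 4: (0.607,-27.506) -> (-10.707,-38.82), length = 16
  seg 5: (-10.707,-38.82) -> (-11.414,-39.527), length = 1
  seg 6: (-11.414,-39.527) -> (-22.021,-50.134), length = 15
  seg 7: (-22.021,-50.134) -> (-10.707,-38.82), length = 16
Total = 77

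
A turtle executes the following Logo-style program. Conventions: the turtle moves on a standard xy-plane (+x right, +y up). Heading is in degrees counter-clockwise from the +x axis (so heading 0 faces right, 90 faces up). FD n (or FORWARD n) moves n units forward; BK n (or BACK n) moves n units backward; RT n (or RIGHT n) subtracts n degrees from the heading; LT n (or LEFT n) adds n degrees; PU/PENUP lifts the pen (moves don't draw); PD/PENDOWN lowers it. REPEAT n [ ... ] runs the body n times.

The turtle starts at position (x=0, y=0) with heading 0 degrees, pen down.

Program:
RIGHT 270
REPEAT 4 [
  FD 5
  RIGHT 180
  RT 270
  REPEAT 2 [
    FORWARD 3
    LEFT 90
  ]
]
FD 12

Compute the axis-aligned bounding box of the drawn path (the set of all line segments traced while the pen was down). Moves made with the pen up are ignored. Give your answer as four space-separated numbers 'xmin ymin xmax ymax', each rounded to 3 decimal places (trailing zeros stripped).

Answer: -8 0 3 12

Derivation:
Executing turtle program step by step:
Start: pos=(0,0), heading=0, pen down
RT 270: heading 0 -> 90
REPEAT 4 [
  -- iteration 1/4 --
  FD 5: (0,0) -> (0,5) [heading=90, draw]
  RT 180: heading 90 -> 270
  RT 270: heading 270 -> 0
  REPEAT 2 [
    -- iteration 1/2 --
    FD 3: (0,5) -> (3,5) [heading=0, draw]
    LT 90: heading 0 -> 90
    -- iteration 2/2 --
    FD 3: (3,5) -> (3,8) [heading=90, draw]
    LT 90: heading 90 -> 180
  ]
  -- iteration 2/4 --
  FD 5: (3,8) -> (-2,8) [heading=180, draw]
  RT 180: heading 180 -> 0
  RT 270: heading 0 -> 90
  REPEAT 2 [
    -- iteration 1/2 --
    FD 3: (-2,8) -> (-2,11) [heading=90, draw]
    LT 90: heading 90 -> 180
    -- iteration 2/2 --
    FD 3: (-2,11) -> (-5,11) [heading=180, draw]
    LT 90: heading 180 -> 270
  ]
  -- iteration 3/4 --
  FD 5: (-5,11) -> (-5,6) [heading=270, draw]
  RT 180: heading 270 -> 90
  RT 270: heading 90 -> 180
  REPEAT 2 [
    -- iteration 1/2 --
    FD 3: (-5,6) -> (-8,6) [heading=180, draw]
    LT 90: heading 180 -> 270
    -- iteration 2/2 --
    FD 3: (-8,6) -> (-8,3) [heading=270, draw]
    LT 90: heading 270 -> 0
  ]
  -- iteration 4/4 --
  FD 5: (-8,3) -> (-3,3) [heading=0, draw]
  RT 180: heading 0 -> 180
  RT 270: heading 180 -> 270
  REPEAT 2 [
    -- iteration 1/2 --
    FD 3: (-3,3) -> (-3,0) [heading=270, draw]
    LT 90: heading 270 -> 0
    -- iteration 2/2 --
    FD 3: (-3,0) -> (0,0) [heading=0, draw]
    LT 90: heading 0 -> 90
  ]
]
FD 12: (0,0) -> (0,12) [heading=90, draw]
Final: pos=(0,12), heading=90, 13 segment(s) drawn

Segment endpoints: x in {-8, -8, -5, -5, -3, -3, -2, -2, 0, 0, 0, 0, 3, 3}, y in {0, 0, 0, 3, 3, 5, 5, 6, 6, 8, 8, 11, 11, 12}
xmin=-8, ymin=0, xmax=3, ymax=12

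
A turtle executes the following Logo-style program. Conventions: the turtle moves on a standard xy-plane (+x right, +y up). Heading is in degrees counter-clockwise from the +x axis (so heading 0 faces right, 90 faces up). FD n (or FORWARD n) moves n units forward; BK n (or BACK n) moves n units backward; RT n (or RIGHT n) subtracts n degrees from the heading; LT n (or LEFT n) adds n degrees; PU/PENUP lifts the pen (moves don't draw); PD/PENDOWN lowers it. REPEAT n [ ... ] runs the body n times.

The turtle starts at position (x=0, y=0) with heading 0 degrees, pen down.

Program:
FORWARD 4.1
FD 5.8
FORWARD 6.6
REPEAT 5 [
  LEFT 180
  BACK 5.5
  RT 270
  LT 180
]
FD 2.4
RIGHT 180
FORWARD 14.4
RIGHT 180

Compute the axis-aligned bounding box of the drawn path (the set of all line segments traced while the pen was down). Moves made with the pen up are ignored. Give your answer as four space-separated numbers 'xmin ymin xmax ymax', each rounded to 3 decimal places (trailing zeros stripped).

Executing turtle program step by step:
Start: pos=(0,0), heading=0, pen down
FD 4.1: (0,0) -> (4.1,0) [heading=0, draw]
FD 5.8: (4.1,0) -> (9.9,0) [heading=0, draw]
FD 6.6: (9.9,0) -> (16.5,0) [heading=0, draw]
REPEAT 5 [
  -- iteration 1/5 --
  LT 180: heading 0 -> 180
  BK 5.5: (16.5,0) -> (22,0) [heading=180, draw]
  RT 270: heading 180 -> 270
  LT 180: heading 270 -> 90
  -- iteration 2/5 --
  LT 180: heading 90 -> 270
  BK 5.5: (22,0) -> (22,5.5) [heading=270, draw]
  RT 270: heading 270 -> 0
  LT 180: heading 0 -> 180
  -- iteration 3/5 --
  LT 180: heading 180 -> 0
  BK 5.5: (22,5.5) -> (16.5,5.5) [heading=0, draw]
  RT 270: heading 0 -> 90
  LT 180: heading 90 -> 270
  -- iteration 4/5 --
  LT 180: heading 270 -> 90
  BK 5.5: (16.5,5.5) -> (16.5,0) [heading=90, draw]
  RT 270: heading 90 -> 180
  LT 180: heading 180 -> 0
  -- iteration 5/5 --
  LT 180: heading 0 -> 180
  BK 5.5: (16.5,0) -> (22,0) [heading=180, draw]
  RT 270: heading 180 -> 270
  LT 180: heading 270 -> 90
]
FD 2.4: (22,0) -> (22,2.4) [heading=90, draw]
RT 180: heading 90 -> 270
FD 14.4: (22,2.4) -> (22,-12) [heading=270, draw]
RT 180: heading 270 -> 90
Final: pos=(22,-12), heading=90, 10 segment(s) drawn

Segment endpoints: x in {0, 4.1, 9.9, 16.5, 22, 22}, y in {-12, 0, 0, 0, 0, 2.4, 5.5, 5.5}
xmin=0, ymin=-12, xmax=22, ymax=5.5

Answer: 0 -12 22 5.5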